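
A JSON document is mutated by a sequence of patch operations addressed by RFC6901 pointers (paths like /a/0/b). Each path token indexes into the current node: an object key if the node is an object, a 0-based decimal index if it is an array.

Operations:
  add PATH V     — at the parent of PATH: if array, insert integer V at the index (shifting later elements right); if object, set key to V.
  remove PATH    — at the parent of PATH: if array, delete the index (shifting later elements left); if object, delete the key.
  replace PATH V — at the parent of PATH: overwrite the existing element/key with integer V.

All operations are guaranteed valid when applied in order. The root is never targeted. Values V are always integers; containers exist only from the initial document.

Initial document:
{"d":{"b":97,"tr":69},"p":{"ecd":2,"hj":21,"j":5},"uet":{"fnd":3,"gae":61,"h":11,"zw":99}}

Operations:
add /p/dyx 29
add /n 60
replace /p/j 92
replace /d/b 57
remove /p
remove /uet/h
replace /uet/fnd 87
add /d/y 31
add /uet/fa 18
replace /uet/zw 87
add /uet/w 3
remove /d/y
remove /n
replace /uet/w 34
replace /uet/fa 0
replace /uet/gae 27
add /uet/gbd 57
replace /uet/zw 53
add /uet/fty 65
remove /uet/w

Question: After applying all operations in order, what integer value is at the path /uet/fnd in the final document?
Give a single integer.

After op 1 (add /p/dyx 29): {"d":{"b":97,"tr":69},"p":{"dyx":29,"ecd":2,"hj":21,"j":5},"uet":{"fnd":3,"gae":61,"h":11,"zw":99}}
After op 2 (add /n 60): {"d":{"b":97,"tr":69},"n":60,"p":{"dyx":29,"ecd":2,"hj":21,"j":5},"uet":{"fnd":3,"gae":61,"h":11,"zw":99}}
After op 3 (replace /p/j 92): {"d":{"b":97,"tr":69},"n":60,"p":{"dyx":29,"ecd":2,"hj":21,"j":92},"uet":{"fnd":3,"gae":61,"h":11,"zw":99}}
After op 4 (replace /d/b 57): {"d":{"b":57,"tr":69},"n":60,"p":{"dyx":29,"ecd":2,"hj":21,"j":92},"uet":{"fnd":3,"gae":61,"h":11,"zw":99}}
After op 5 (remove /p): {"d":{"b":57,"tr":69},"n":60,"uet":{"fnd":3,"gae":61,"h":11,"zw":99}}
After op 6 (remove /uet/h): {"d":{"b":57,"tr":69},"n":60,"uet":{"fnd":3,"gae":61,"zw":99}}
After op 7 (replace /uet/fnd 87): {"d":{"b":57,"tr":69},"n":60,"uet":{"fnd":87,"gae":61,"zw":99}}
After op 8 (add /d/y 31): {"d":{"b":57,"tr":69,"y":31},"n":60,"uet":{"fnd":87,"gae":61,"zw":99}}
After op 9 (add /uet/fa 18): {"d":{"b":57,"tr":69,"y":31},"n":60,"uet":{"fa":18,"fnd":87,"gae":61,"zw":99}}
After op 10 (replace /uet/zw 87): {"d":{"b":57,"tr":69,"y":31},"n":60,"uet":{"fa":18,"fnd":87,"gae":61,"zw":87}}
After op 11 (add /uet/w 3): {"d":{"b":57,"tr":69,"y":31},"n":60,"uet":{"fa":18,"fnd":87,"gae":61,"w":3,"zw":87}}
After op 12 (remove /d/y): {"d":{"b":57,"tr":69},"n":60,"uet":{"fa":18,"fnd":87,"gae":61,"w":3,"zw":87}}
After op 13 (remove /n): {"d":{"b":57,"tr":69},"uet":{"fa":18,"fnd":87,"gae":61,"w":3,"zw":87}}
After op 14 (replace /uet/w 34): {"d":{"b":57,"tr":69},"uet":{"fa":18,"fnd":87,"gae":61,"w":34,"zw":87}}
After op 15 (replace /uet/fa 0): {"d":{"b":57,"tr":69},"uet":{"fa":0,"fnd":87,"gae":61,"w":34,"zw":87}}
After op 16 (replace /uet/gae 27): {"d":{"b":57,"tr":69},"uet":{"fa":0,"fnd":87,"gae":27,"w":34,"zw":87}}
After op 17 (add /uet/gbd 57): {"d":{"b":57,"tr":69},"uet":{"fa":0,"fnd":87,"gae":27,"gbd":57,"w":34,"zw":87}}
After op 18 (replace /uet/zw 53): {"d":{"b":57,"tr":69},"uet":{"fa":0,"fnd":87,"gae":27,"gbd":57,"w":34,"zw":53}}
After op 19 (add /uet/fty 65): {"d":{"b":57,"tr":69},"uet":{"fa":0,"fnd":87,"fty":65,"gae":27,"gbd":57,"w":34,"zw":53}}
After op 20 (remove /uet/w): {"d":{"b":57,"tr":69},"uet":{"fa":0,"fnd":87,"fty":65,"gae":27,"gbd":57,"zw":53}}
Value at /uet/fnd: 87

Answer: 87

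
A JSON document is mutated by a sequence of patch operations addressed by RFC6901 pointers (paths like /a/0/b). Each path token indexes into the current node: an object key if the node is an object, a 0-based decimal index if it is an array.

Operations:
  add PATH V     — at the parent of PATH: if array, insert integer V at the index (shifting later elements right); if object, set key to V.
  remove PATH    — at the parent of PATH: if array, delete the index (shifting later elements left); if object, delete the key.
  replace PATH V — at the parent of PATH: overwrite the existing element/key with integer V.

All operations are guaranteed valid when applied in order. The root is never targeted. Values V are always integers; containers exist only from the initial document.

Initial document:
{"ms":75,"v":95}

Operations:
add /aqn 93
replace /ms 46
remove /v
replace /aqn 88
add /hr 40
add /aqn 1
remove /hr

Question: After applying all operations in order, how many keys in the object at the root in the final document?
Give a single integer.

Answer: 2

Derivation:
After op 1 (add /aqn 93): {"aqn":93,"ms":75,"v":95}
After op 2 (replace /ms 46): {"aqn":93,"ms":46,"v":95}
After op 3 (remove /v): {"aqn":93,"ms":46}
After op 4 (replace /aqn 88): {"aqn":88,"ms":46}
After op 5 (add /hr 40): {"aqn":88,"hr":40,"ms":46}
After op 6 (add /aqn 1): {"aqn":1,"hr":40,"ms":46}
After op 7 (remove /hr): {"aqn":1,"ms":46}
Size at the root: 2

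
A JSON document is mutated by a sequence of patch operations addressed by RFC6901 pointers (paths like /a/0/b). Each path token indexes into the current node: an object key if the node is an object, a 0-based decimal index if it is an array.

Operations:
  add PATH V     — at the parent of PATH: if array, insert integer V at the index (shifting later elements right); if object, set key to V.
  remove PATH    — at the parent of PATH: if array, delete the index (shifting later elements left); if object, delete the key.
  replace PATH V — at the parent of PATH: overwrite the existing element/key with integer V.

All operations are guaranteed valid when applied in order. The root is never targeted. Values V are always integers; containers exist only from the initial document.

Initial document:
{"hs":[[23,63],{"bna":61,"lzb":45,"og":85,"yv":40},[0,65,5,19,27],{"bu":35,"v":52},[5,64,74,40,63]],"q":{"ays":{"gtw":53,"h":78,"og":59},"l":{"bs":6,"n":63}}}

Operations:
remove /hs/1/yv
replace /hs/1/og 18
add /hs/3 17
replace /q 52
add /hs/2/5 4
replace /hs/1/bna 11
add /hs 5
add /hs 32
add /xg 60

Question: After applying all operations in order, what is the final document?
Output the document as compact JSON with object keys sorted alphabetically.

Answer: {"hs":32,"q":52,"xg":60}

Derivation:
After op 1 (remove /hs/1/yv): {"hs":[[23,63],{"bna":61,"lzb":45,"og":85},[0,65,5,19,27],{"bu":35,"v":52},[5,64,74,40,63]],"q":{"ays":{"gtw":53,"h":78,"og":59},"l":{"bs":6,"n":63}}}
After op 2 (replace /hs/1/og 18): {"hs":[[23,63],{"bna":61,"lzb":45,"og":18},[0,65,5,19,27],{"bu":35,"v":52},[5,64,74,40,63]],"q":{"ays":{"gtw":53,"h":78,"og":59},"l":{"bs":6,"n":63}}}
After op 3 (add /hs/3 17): {"hs":[[23,63],{"bna":61,"lzb":45,"og":18},[0,65,5,19,27],17,{"bu":35,"v":52},[5,64,74,40,63]],"q":{"ays":{"gtw":53,"h":78,"og":59},"l":{"bs":6,"n":63}}}
After op 4 (replace /q 52): {"hs":[[23,63],{"bna":61,"lzb":45,"og":18},[0,65,5,19,27],17,{"bu":35,"v":52},[5,64,74,40,63]],"q":52}
After op 5 (add /hs/2/5 4): {"hs":[[23,63],{"bna":61,"lzb":45,"og":18},[0,65,5,19,27,4],17,{"bu":35,"v":52},[5,64,74,40,63]],"q":52}
After op 6 (replace /hs/1/bna 11): {"hs":[[23,63],{"bna":11,"lzb":45,"og":18},[0,65,5,19,27,4],17,{"bu":35,"v":52},[5,64,74,40,63]],"q":52}
After op 7 (add /hs 5): {"hs":5,"q":52}
After op 8 (add /hs 32): {"hs":32,"q":52}
After op 9 (add /xg 60): {"hs":32,"q":52,"xg":60}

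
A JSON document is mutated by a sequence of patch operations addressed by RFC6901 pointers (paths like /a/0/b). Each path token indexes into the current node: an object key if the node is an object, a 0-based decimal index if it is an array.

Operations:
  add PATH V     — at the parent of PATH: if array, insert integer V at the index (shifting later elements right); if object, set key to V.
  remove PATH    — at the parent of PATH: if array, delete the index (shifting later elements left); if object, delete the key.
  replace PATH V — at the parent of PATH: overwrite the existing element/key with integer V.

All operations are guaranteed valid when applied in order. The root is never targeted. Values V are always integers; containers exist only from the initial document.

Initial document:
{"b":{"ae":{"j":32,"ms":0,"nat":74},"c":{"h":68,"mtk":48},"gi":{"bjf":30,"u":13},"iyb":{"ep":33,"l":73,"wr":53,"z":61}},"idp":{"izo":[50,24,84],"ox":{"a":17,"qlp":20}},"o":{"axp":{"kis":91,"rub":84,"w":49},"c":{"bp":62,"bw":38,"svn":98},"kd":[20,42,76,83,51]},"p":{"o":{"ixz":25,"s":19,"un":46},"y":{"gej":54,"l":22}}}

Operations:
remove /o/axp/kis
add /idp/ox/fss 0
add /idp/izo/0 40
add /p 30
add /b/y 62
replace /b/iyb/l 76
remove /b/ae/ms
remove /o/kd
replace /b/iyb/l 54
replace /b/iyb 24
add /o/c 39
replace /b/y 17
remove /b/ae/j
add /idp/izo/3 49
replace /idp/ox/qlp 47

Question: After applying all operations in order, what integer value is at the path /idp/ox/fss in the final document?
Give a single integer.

Answer: 0

Derivation:
After op 1 (remove /o/axp/kis): {"b":{"ae":{"j":32,"ms":0,"nat":74},"c":{"h":68,"mtk":48},"gi":{"bjf":30,"u":13},"iyb":{"ep":33,"l":73,"wr":53,"z":61}},"idp":{"izo":[50,24,84],"ox":{"a":17,"qlp":20}},"o":{"axp":{"rub":84,"w":49},"c":{"bp":62,"bw":38,"svn":98},"kd":[20,42,76,83,51]},"p":{"o":{"ixz":25,"s":19,"un":46},"y":{"gej":54,"l":22}}}
After op 2 (add /idp/ox/fss 0): {"b":{"ae":{"j":32,"ms":0,"nat":74},"c":{"h":68,"mtk":48},"gi":{"bjf":30,"u":13},"iyb":{"ep":33,"l":73,"wr":53,"z":61}},"idp":{"izo":[50,24,84],"ox":{"a":17,"fss":0,"qlp":20}},"o":{"axp":{"rub":84,"w":49},"c":{"bp":62,"bw":38,"svn":98},"kd":[20,42,76,83,51]},"p":{"o":{"ixz":25,"s":19,"un":46},"y":{"gej":54,"l":22}}}
After op 3 (add /idp/izo/0 40): {"b":{"ae":{"j":32,"ms":0,"nat":74},"c":{"h":68,"mtk":48},"gi":{"bjf":30,"u":13},"iyb":{"ep":33,"l":73,"wr":53,"z":61}},"idp":{"izo":[40,50,24,84],"ox":{"a":17,"fss":0,"qlp":20}},"o":{"axp":{"rub":84,"w":49},"c":{"bp":62,"bw":38,"svn":98},"kd":[20,42,76,83,51]},"p":{"o":{"ixz":25,"s":19,"un":46},"y":{"gej":54,"l":22}}}
After op 4 (add /p 30): {"b":{"ae":{"j":32,"ms":0,"nat":74},"c":{"h":68,"mtk":48},"gi":{"bjf":30,"u":13},"iyb":{"ep":33,"l":73,"wr":53,"z":61}},"idp":{"izo":[40,50,24,84],"ox":{"a":17,"fss":0,"qlp":20}},"o":{"axp":{"rub":84,"w":49},"c":{"bp":62,"bw":38,"svn":98},"kd":[20,42,76,83,51]},"p":30}
After op 5 (add /b/y 62): {"b":{"ae":{"j":32,"ms":0,"nat":74},"c":{"h":68,"mtk":48},"gi":{"bjf":30,"u":13},"iyb":{"ep":33,"l":73,"wr":53,"z":61},"y":62},"idp":{"izo":[40,50,24,84],"ox":{"a":17,"fss":0,"qlp":20}},"o":{"axp":{"rub":84,"w":49},"c":{"bp":62,"bw":38,"svn":98},"kd":[20,42,76,83,51]},"p":30}
After op 6 (replace /b/iyb/l 76): {"b":{"ae":{"j":32,"ms":0,"nat":74},"c":{"h":68,"mtk":48},"gi":{"bjf":30,"u":13},"iyb":{"ep":33,"l":76,"wr":53,"z":61},"y":62},"idp":{"izo":[40,50,24,84],"ox":{"a":17,"fss":0,"qlp":20}},"o":{"axp":{"rub":84,"w":49},"c":{"bp":62,"bw":38,"svn":98},"kd":[20,42,76,83,51]},"p":30}
After op 7 (remove /b/ae/ms): {"b":{"ae":{"j":32,"nat":74},"c":{"h":68,"mtk":48},"gi":{"bjf":30,"u":13},"iyb":{"ep":33,"l":76,"wr":53,"z":61},"y":62},"idp":{"izo":[40,50,24,84],"ox":{"a":17,"fss":0,"qlp":20}},"o":{"axp":{"rub":84,"w":49},"c":{"bp":62,"bw":38,"svn":98},"kd":[20,42,76,83,51]},"p":30}
After op 8 (remove /o/kd): {"b":{"ae":{"j":32,"nat":74},"c":{"h":68,"mtk":48},"gi":{"bjf":30,"u":13},"iyb":{"ep":33,"l":76,"wr":53,"z":61},"y":62},"idp":{"izo":[40,50,24,84],"ox":{"a":17,"fss":0,"qlp":20}},"o":{"axp":{"rub":84,"w":49},"c":{"bp":62,"bw":38,"svn":98}},"p":30}
After op 9 (replace /b/iyb/l 54): {"b":{"ae":{"j":32,"nat":74},"c":{"h":68,"mtk":48},"gi":{"bjf":30,"u":13},"iyb":{"ep":33,"l":54,"wr":53,"z":61},"y":62},"idp":{"izo":[40,50,24,84],"ox":{"a":17,"fss":0,"qlp":20}},"o":{"axp":{"rub":84,"w":49},"c":{"bp":62,"bw":38,"svn":98}},"p":30}
After op 10 (replace /b/iyb 24): {"b":{"ae":{"j":32,"nat":74},"c":{"h":68,"mtk":48},"gi":{"bjf":30,"u":13},"iyb":24,"y":62},"idp":{"izo":[40,50,24,84],"ox":{"a":17,"fss":0,"qlp":20}},"o":{"axp":{"rub":84,"w":49},"c":{"bp":62,"bw":38,"svn":98}},"p":30}
After op 11 (add /o/c 39): {"b":{"ae":{"j":32,"nat":74},"c":{"h":68,"mtk":48},"gi":{"bjf":30,"u":13},"iyb":24,"y":62},"idp":{"izo":[40,50,24,84],"ox":{"a":17,"fss":0,"qlp":20}},"o":{"axp":{"rub":84,"w":49},"c":39},"p":30}
After op 12 (replace /b/y 17): {"b":{"ae":{"j":32,"nat":74},"c":{"h":68,"mtk":48},"gi":{"bjf":30,"u":13},"iyb":24,"y":17},"idp":{"izo":[40,50,24,84],"ox":{"a":17,"fss":0,"qlp":20}},"o":{"axp":{"rub":84,"w":49},"c":39},"p":30}
After op 13 (remove /b/ae/j): {"b":{"ae":{"nat":74},"c":{"h":68,"mtk":48},"gi":{"bjf":30,"u":13},"iyb":24,"y":17},"idp":{"izo":[40,50,24,84],"ox":{"a":17,"fss":0,"qlp":20}},"o":{"axp":{"rub":84,"w":49},"c":39},"p":30}
After op 14 (add /idp/izo/3 49): {"b":{"ae":{"nat":74},"c":{"h":68,"mtk":48},"gi":{"bjf":30,"u":13},"iyb":24,"y":17},"idp":{"izo":[40,50,24,49,84],"ox":{"a":17,"fss":0,"qlp":20}},"o":{"axp":{"rub":84,"w":49},"c":39},"p":30}
After op 15 (replace /idp/ox/qlp 47): {"b":{"ae":{"nat":74},"c":{"h":68,"mtk":48},"gi":{"bjf":30,"u":13},"iyb":24,"y":17},"idp":{"izo":[40,50,24,49,84],"ox":{"a":17,"fss":0,"qlp":47}},"o":{"axp":{"rub":84,"w":49},"c":39},"p":30}
Value at /idp/ox/fss: 0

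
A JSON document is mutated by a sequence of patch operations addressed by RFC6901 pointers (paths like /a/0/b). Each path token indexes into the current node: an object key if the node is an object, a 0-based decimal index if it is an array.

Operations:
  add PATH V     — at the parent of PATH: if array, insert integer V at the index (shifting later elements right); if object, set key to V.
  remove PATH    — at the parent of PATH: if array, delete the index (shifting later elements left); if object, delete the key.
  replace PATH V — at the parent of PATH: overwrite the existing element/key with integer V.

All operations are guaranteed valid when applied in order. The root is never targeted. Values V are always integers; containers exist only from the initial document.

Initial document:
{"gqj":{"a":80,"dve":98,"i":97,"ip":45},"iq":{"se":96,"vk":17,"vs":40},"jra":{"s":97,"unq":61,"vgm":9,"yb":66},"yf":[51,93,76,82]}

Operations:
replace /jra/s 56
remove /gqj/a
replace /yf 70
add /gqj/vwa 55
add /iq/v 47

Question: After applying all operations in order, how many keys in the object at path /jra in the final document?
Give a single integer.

After op 1 (replace /jra/s 56): {"gqj":{"a":80,"dve":98,"i":97,"ip":45},"iq":{"se":96,"vk":17,"vs":40},"jra":{"s":56,"unq":61,"vgm":9,"yb":66},"yf":[51,93,76,82]}
After op 2 (remove /gqj/a): {"gqj":{"dve":98,"i":97,"ip":45},"iq":{"se":96,"vk":17,"vs":40},"jra":{"s":56,"unq":61,"vgm":9,"yb":66},"yf":[51,93,76,82]}
After op 3 (replace /yf 70): {"gqj":{"dve":98,"i":97,"ip":45},"iq":{"se":96,"vk":17,"vs":40},"jra":{"s":56,"unq":61,"vgm":9,"yb":66},"yf":70}
After op 4 (add /gqj/vwa 55): {"gqj":{"dve":98,"i":97,"ip":45,"vwa":55},"iq":{"se":96,"vk":17,"vs":40},"jra":{"s":56,"unq":61,"vgm":9,"yb":66},"yf":70}
After op 5 (add /iq/v 47): {"gqj":{"dve":98,"i":97,"ip":45,"vwa":55},"iq":{"se":96,"v":47,"vk":17,"vs":40},"jra":{"s":56,"unq":61,"vgm":9,"yb":66},"yf":70}
Size at path /jra: 4

Answer: 4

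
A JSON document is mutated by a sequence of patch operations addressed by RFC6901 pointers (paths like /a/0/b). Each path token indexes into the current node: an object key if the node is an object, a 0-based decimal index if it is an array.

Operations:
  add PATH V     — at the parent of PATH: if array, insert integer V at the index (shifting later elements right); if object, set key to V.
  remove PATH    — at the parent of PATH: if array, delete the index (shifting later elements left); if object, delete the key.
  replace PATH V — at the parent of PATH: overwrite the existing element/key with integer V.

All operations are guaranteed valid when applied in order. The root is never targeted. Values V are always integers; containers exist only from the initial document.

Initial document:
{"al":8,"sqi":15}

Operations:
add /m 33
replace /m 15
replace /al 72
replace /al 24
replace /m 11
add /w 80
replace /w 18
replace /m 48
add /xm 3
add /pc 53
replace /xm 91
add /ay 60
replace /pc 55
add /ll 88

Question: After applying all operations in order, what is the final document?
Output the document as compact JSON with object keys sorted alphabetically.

Answer: {"al":24,"ay":60,"ll":88,"m":48,"pc":55,"sqi":15,"w":18,"xm":91}

Derivation:
After op 1 (add /m 33): {"al":8,"m":33,"sqi":15}
After op 2 (replace /m 15): {"al":8,"m":15,"sqi":15}
After op 3 (replace /al 72): {"al":72,"m":15,"sqi":15}
After op 4 (replace /al 24): {"al":24,"m":15,"sqi":15}
After op 5 (replace /m 11): {"al":24,"m":11,"sqi":15}
After op 6 (add /w 80): {"al":24,"m":11,"sqi":15,"w":80}
After op 7 (replace /w 18): {"al":24,"m":11,"sqi":15,"w":18}
After op 8 (replace /m 48): {"al":24,"m":48,"sqi":15,"w":18}
After op 9 (add /xm 3): {"al":24,"m":48,"sqi":15,"w":18,"xm":3}
After op 10 (add /pc 53): {"al":24,"m":48,"pc":53,"sqi":15,"w":18,"xm":3}
After op 11 (replace /xm 91): {"al":24,"m":48,"pc":53,"sqi":15,"w":18,"xm":91}
After op 12 (add /ay 60): {"al":24,"ay":60,"m":48,"pc":53,"sqi":15,"w":18,"xm":91}
After op 13 (replace /pc 55): {"al":24,"ay":60,"m":48,"pc":55,"sqi":15,"w":18,"xm":91}
After op 14 (add /ll 88): {"al":24,"ay":60,"ll":88,"m":48,"pc":55,"sqi":15,"w":18,"xm":91}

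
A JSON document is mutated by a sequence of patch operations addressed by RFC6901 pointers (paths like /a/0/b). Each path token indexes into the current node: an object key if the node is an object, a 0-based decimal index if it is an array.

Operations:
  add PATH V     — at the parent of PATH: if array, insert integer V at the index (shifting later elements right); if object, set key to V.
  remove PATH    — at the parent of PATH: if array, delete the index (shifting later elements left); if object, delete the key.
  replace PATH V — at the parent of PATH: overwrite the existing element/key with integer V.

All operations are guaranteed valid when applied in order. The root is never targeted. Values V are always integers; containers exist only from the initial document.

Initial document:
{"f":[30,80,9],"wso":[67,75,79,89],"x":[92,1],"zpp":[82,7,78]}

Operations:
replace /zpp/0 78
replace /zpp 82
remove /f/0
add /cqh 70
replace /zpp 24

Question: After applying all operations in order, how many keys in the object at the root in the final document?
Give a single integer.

Answer: 5

Derivation:
After op 1 (replace /zpp/0 78): {"f":[30,80,9],"wso":[67,75,79,89],"x":[92,1],"zpp":[78,7,78]}
After op 2 (replace /zpp 82): {"f":[30,80,9],"wso":[67,75,79,89],"x":[92,1],"zpp":82}
After op 3 (remove /f/0): {"f":[80,9],"wso":[67,75,79,89],"x":[92,1],"zpp":82}
After op 4 (add /cqh 70): {"cqh":70,"f":[80,9],"wso":[67,75,79,89],"x":[92,1],"zpp":82}
After op 5 (replace /zpp 24): {"cqh":70,"f":[80,9],"wso":[67,75,79,89],"x":[92,1],"zpp":24}
Size at the root: 5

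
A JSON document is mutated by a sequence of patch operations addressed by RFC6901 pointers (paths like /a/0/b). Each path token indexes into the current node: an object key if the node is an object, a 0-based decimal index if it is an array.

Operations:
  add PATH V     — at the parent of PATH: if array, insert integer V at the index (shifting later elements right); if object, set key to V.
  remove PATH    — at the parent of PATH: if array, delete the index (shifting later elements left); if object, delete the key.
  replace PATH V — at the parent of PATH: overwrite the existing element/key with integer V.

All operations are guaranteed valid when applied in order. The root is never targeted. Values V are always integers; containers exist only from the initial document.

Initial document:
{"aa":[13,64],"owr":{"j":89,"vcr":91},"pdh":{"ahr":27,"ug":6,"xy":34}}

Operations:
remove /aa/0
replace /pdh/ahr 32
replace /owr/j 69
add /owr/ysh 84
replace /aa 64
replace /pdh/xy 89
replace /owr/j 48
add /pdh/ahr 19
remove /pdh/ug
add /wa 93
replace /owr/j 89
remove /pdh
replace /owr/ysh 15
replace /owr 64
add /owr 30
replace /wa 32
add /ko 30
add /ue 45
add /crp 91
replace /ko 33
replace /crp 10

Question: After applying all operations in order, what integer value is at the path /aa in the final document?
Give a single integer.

After op 1 (remove /aa/0): {"aa":[64],"owr":{"j":89,"vcr":91},"pdh":{"ahr":27,"ug":6,"xy":34}}
After op 2 (replace /pdh/ahr 32): {"aa":[64],"owr":{"j":89,"vcr":91},"pdh":{"ahr":32,"ug":6,"xy":34}}
After op 3 (replace /owr/j 69): {"aa":[64],"owr":{"j":69,"vcr":91},"pdh":{"ahr":32,"ug":6,"xy":34}}
After op 4 (add /owr/ysh 84): {"aa":[64],"owr":{"j":69,"vcr":91,"ysh":84},"pdh":{"ahr":32,"ug":6,"xy":34}}
After op 5 (replace /aa 64): {"aa":64,"owr":{"j":69,"vcr":91,"ysh":84},"pdh":{"ahr":32,"ug":6,"xy":34}}
After op 6 (replace /pdh/xy 89): {"aa":64,"owr":{"j":69,"vcr":91,"ysh":84},"pdh":{"ahr":32,"ug":6,"xy":89}}
After op 7 (replace /owr/j 48): {"aa":64,"owr":{"j":48,"vcr":91,"ysh":84},"pdh":{"ahr":32,"ug":6,"xy":89}}
After op 8 (add /pdh/ahr 19): {"aa":64,"owr":{"j":48,"vcr":91,"ysh":84},"pdh":{"ahr":19,"ug":6,"xy":89}}
After op 9 (remove /pdh/ug): {"aa":64,"owr":{"j":48,"vcr":91,"ysh":84},"pdh":{"ahr":19,"xy":89}}
After op 10 (add /wa 93): {"aa":64,"owr":{"j":48,"vcr":91,"ysh":84},"pdh":{"ahr":19,"xy":89},"wa":93}
After op 11 (replace /owr/j 89): {"aa":64,"owr":{"j":89,"vcr":91,"ysh":84},"pdh":{"ahr":19,"xy":89},"wa":93}
After op 12 (remove /pdh): {"aa":64,"owr":{"j":89,"vcr":91,"ysh":84},"wa":93}
After op 13 (replace /owr/ysh 15): {"aa":64,"owr":{"j":89,"vcr":91,"ysh":15},"wa":93}
After op 14 (replace /owr 64): {"aa":64,"owr":64,"wa":93}
After op 15 (add /owr 30): {"aa":64,"owr":30,"wa":93}
After op 16 (replace /wa 32): {"aa":64,"owr":30,"wa":32}
After op 17 (add /ko 30): {"aa":64,"ko":30,"owr":30,"wa":32}
After op 18 (add /ue 45): {"aa":64,"ko":30,"owr":30,"ue":45,"wa":32}
After op 19 (add /crp 91): {"aa":64,"crp":91,"ko":30,"owr":30,"ue":45,"wa":32}
After op 20 (replace /ko 33): {"aa":64,"crp":91,"ko":33,"owr":30,"ue":45,"wa":32}
After op 21 (replace /crp 10): {"aa":64,"crp":10,"ko":33,"owr":30,"ue":45,"wa":32}
Value at /aa: 64

Answer: 64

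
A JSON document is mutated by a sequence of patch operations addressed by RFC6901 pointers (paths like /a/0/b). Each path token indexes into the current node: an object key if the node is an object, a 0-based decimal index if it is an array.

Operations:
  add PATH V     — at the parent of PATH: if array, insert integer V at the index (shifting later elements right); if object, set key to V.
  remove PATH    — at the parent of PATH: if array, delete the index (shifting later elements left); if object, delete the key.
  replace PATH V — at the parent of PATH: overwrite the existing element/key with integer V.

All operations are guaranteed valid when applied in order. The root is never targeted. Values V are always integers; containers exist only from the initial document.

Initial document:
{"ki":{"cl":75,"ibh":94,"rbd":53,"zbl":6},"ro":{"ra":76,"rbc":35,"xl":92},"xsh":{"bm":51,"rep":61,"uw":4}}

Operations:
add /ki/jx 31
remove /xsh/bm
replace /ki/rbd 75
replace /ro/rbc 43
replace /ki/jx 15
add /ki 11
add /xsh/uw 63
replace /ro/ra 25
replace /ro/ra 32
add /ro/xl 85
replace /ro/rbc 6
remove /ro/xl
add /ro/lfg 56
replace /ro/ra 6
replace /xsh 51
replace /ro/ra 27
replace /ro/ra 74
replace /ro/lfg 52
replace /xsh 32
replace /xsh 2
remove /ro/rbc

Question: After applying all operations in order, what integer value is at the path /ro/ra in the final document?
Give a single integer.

After op 1 (add /ki/jx 31): {"ki":{"cl":75,"ibh":94,"jx":31,"rbd":53,"zbl":6},"ro":{"ra":76,"rbc":35,"xl":92},"xsh":{"bm":51,"rep":61,"uw":4}}
After op 2 (remove /xsh/bm): {"ki":{"cl":75,"ibh":94,"jx":31,"rbd":53,"zbl":6},"ro":{"ra":76,"rbc":35,"xl":92},"xsh":{"rep":61,"uw":4}}
After op 3 (replace /ki/rbd 75): {"ki":{"cl":75,"ibh":94,"jx":31,"rbd":75,"zbl":6},"ro":{"ra":76,"rbc":35,"xl":92},"xsh":{"rep":61,"uw":4}}
After op 4 (replace /ro/rbc 43): {"ki":{"cl":75,"ibh":94,"jx":31,"rbd":75,"zbl":6},"ro":{"ra":76,"rbc":43,"xl":92},"xsh":{"rep":61,"uw":4}}
After op 5 (replace /ki/jx 15): {"ki":{"cl":75,"ibh":94,"jx":15,"rbd":75,"zbl":6},"ro":{"ra":76,"rbc":43,"xl":92},"xsh":{"rep":61,"uw":4}}
After op 6 (add /ki 11): {"ki":11,"ro":{"ra":76,"rbc":43,"xl":92},"xsh":{"rep":61,"uw":4}}
After op 7 (add /xsh/uw 63): {"ki":11,"ro":{"ra":76,"rbc":43,"xl":92},"xsh":{"rep":61,"uw":63}}
After op 8 (replace /ro/ra 25): {"ki":11,"ro":{"ra":25,"rbc":43,"xl":92},"xsh":{"rep":61,"uw":63}}
After op 9 (replace /ro/ra 32): {"ki":11,"ro":{"ra":32,"rbc":43,"xl":92},"xsh":{"rep":61,"uw":63}}
After op 10 (add /ro/xl 85): {"ki":11,"ro":{"ra":32,"rbc":43,"xl":85},"xsh":{"rep":61,"uw":63}}
After op 11 (replace /ro/rbc 6): {"ki":11,"ro":{"ra":32,"rbc":6,"xl":85},"xsh":{"rep":61,"uw":63}}
After op 12 (remove /ro/xl): {"ki":11,"ro":{"ra":32,"rbc":6},"xsh":{"rep":61,"uw":63}}
After op 13 (add /ro/lfg 56): {"ki":11,"ro":{"lfg":56,"ra":32,"rbc":6},"xsh":{"rep":61,"uw":63}}
After op 14 (replace /ro/ra 6): {"ki":11,"ro":{"lfg":56,"ra":6,"rbc":6},"xsh":{"rep":61,"uw":63}}
After op 15 (replace /xsh 51): {"ki":11,"ro":{"lfg":56,"ra":6,"rbc":6},"xsh":51}
After op 16 (replace /ro/ra 27): {"ki":11,"ro":{"lfg":56,"ra":27,"rbc":6},"xsh":51}
After op 17 (replace /ro/ra 74): {"ki":11,"ro":{"lfg":56,"ra":74,"rbc":6},"xsh":51}
After op 18 (replace /ro/lfg 52): {"ki":11,"ro":{"lfg":52,"ra":74,"rbc":6},"xsh":51}
After op 19 (replace /xsh 32): {"ki":11,"ro":{"lfg":52,"ra":74,"rbc":6},"xsh":32}
After op 20 (replace /xsh 2): {"ki":11,"ro":{"lfg":52,"ra":74,"rbc":6},"xsh":2}
After op 21 (remove /ro/rbc): {"ki":11,"ro":{"lfg":52,"ra":74},"xsh":2}
Value at /ro/ra: 74

Answer: 74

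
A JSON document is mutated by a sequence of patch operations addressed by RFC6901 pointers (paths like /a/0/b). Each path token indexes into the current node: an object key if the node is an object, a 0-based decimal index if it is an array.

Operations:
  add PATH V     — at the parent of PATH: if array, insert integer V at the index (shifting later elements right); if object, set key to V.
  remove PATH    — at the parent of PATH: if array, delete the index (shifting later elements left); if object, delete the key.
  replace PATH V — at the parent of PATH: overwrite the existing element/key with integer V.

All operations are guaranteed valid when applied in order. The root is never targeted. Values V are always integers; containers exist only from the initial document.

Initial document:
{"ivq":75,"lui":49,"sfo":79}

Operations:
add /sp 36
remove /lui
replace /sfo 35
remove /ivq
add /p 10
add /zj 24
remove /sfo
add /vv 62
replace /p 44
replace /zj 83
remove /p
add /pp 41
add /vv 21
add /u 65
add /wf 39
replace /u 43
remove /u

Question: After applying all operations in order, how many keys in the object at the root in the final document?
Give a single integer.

After op 1 (add /sp 36): {"ivq":75,"lui":49,"sfo":79,"sp":36}
After op 2 (remove /lui): {"ivq":75,"sfo":79,"sp":36}
After op 3 (replace /sfo 35): {"ivq":75,"sfo":35,"sp":36}
After op 4 (remove /ivq): {"sfo":35,"sp":36}
After op 5 (add /p 10): {"p":10,"sfo":35,"sp":36}
After op 6 (add /zj 24): {"p":10,"sfo":35,"sp":36,"zj":24}
After op 7 (remove /sfo): {"p":10,"sp":36,"zj":24}
After op 8 (add /vv 62): {"p":10,"sp":36,"vv":62,"zj":24}
After op 9 (replace /p 44): {"p":44,"sp":36,"vv":62,"zj":24}
After op 10 (replace /zj 83): {"p":44,"sp":36,"vv":62,"zj":83}
After op 11 (remove /p): {"sp":36,"vv":62,"zj":83}
After op 12 (add /pp 41): {"pp":41,"sp":36,"vv":62,"zj":83}
After op 13 (add /vv 21): {"pp":41,"sp":36,"vv":21,"zj":83}
After op 14 (add /u 65): {"pp":41,"sp":36,"u":65,"vv":21,"zj":83}
After op 15 (add /wf 39): {"pp":41,"sp":36,"u":65,"vv":21,"wf":39,"zj":83}
After op 16 (replace /u 43): {"pp":41,"sp":36,"u":43,"vv":21,"wf":39,"zj":83}
After op 17 (remove /u): {"pp":41,"sp":36,"vv":21,"wf":39,"zj":83}
Size at the root: 5

Answer: 5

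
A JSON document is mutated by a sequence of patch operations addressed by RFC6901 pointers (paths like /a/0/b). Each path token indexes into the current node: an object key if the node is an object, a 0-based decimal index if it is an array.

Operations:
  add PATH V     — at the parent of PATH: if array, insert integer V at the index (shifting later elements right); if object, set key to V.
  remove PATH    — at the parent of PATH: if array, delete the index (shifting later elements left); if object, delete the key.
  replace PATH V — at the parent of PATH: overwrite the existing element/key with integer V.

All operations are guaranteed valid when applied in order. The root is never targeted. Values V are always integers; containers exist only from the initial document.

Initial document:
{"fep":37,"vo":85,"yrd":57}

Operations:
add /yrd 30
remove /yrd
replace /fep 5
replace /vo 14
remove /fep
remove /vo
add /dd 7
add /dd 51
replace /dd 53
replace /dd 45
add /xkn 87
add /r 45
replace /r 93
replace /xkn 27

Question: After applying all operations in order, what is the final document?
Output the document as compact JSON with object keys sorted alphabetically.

Answer: {"dd":45,"r":93,"xkn":27}

Derivation:
After op 1 (add /yrd 30): {"fep":37,"vo":85,"yrd":30}
After op 2 (remove /yrd): {"fep":37,"vo":85}
After op 3 (replace /fep 5): {"fep":5,"vo":85}
After op 4 (replace /vo 14): {"fep":5,"vo":14}
After op 5 (remove /fep): {"vo":14}
After op 6 (remove /vo): {}
After op 7 (add /dd 7): {"dd":7}
After op 8 (add /dd 51): {"dd":51}
After op 9 (replace /dd 53): {"dd":53}
After op 10 (replace /dd 45): {"dd":45}
After op 11 (add /xkn 87): {"dd":45,"xkn":87}
After op 12 (add /r 45): {"dd":45,"r":45,"xkn":87}
After op 13 (replace /r 93): {"dd":45,"r":93,"xkn":87}
After op 14 (replace /xkn 27): {"dd":45,"r":93,"xkn":27}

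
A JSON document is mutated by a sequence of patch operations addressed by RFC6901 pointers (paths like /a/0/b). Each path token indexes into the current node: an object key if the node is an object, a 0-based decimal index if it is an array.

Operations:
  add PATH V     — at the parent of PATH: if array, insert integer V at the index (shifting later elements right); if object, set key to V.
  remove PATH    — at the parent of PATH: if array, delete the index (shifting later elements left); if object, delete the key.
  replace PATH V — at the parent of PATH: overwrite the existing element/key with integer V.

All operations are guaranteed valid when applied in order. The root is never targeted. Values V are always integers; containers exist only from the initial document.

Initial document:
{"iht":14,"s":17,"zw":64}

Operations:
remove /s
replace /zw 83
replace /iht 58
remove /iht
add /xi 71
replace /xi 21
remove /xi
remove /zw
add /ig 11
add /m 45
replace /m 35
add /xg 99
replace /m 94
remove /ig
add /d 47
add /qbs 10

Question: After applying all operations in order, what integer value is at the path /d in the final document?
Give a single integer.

After op 1 (remove /s): {"iht":14,"zw":64}
After op 2 (replace /zw 83): {"iht":14,"zw":83}
After op 3 (replace /iht 58): {"iht":58,"zw":83}
After op 4 (remove /iht): {"zw":83}
After op 5 (add /xi 71): {"xi":71,"zw":83}
After op 6 (replace /xi 21): {"xi":21,"zw":83}
After op 7 (remove /xi): {"zw":83}
After op 8 (remove /zw): {}
After op 9 (add /ig 11): {"ig":11}
After op 10 (add /m 45): {"ig":11,"m":45}
After op 11 (replace /m 35): {"ig":11,"m":35}
After op 12 (add /xg 99): {"ig":11,"m":35,"xg":99}
After op 13 (replace /m 94): {"ig":11,"m":94,"xg":99}
After op 14 (remove /ig): {"m":94,"xg":99}
After op 15 (add /d 47): {"d":47,"m":94,"xg":99}
After op 16 (add /qbs 10): {"d":47,"m":94,"qbs":10,"xg":99}
Value at /d: 47

Answer: 47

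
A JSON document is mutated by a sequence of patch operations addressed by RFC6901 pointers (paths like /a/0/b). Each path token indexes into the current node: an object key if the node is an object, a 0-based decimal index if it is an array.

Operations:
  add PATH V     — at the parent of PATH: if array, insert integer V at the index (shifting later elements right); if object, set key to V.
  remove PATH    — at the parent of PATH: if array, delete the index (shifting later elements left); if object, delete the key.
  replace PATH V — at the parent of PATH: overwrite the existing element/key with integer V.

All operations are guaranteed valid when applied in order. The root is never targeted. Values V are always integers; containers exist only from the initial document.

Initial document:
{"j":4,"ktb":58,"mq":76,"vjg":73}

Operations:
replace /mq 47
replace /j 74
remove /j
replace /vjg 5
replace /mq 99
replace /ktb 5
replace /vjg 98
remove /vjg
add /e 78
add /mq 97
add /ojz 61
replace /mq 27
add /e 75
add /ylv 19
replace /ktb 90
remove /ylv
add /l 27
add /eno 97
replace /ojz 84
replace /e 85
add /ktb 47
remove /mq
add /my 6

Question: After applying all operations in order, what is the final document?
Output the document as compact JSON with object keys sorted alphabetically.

Answer: {"e":85,"eno":97,"ktb":47,"l":27,"my":6,"ojz":84}

Derivation:
After op 1 (replace /mq 47): {"j":4,"ktb":58,"mq":47,"vjg":73}
After op 2 (replace /j 74): {"j":74,"ktb":58,"mq":47,"vjg":73}
After op 3 (remove /j): {"ktb":58,"mq":47,"vjg":73}
After op 4 (replace /vjg 5): {"ktb":58,"mq":47,"vjg":5}
After op 5 (replace /mq 99): {"ktb":58,"mq":99,"vjg":5}
After op 6 (replace /ktb 5): {"ktb":5,"mq":99,"vjg":5}
After op 7 (replace /vjg 98): {"ktb":5,"mq":99,"vjg":98}
After op 8 (remove /vjg): {"ktb":5,"mq":99}
After op 9 (add /e 78): {"e":78,"ktb":5,"mq":99}
After op 10 (add /mq 97): {"e":78,"ktb":5,"mq":97}
After op 11 (add /ojz 61): {"e":78,"ktb":5,"mq":97,"ojz":61}
After op 12 (replace /mq 27): {"e":78,"ktb":5,"mq":27,"ojz":61}
After op 13 (add /e 75): {"e":75,"ktb":5,"mq":27,"ojz":61}
After op 14 (add /ylv 19): {"e":75,"ktb":5,"mq":27,"ojz":61,"ylv":19}
After op 15 (replace /ktb 90): {"e":75,"ktb":90,"mq":27,"ojz":61,"ylv":19}
After op 16 (remove /ylv): {"e":75,"ktb":90,"mq":27,"ojz":61}
After op 17 (add /l 27): {"e":75,"ktb":90,"l":27,"mq":27,"ojz":61}
After op 18 (add /eno 97): {"e":75,"eno":97,"ktb":90,"l":27,"mq":27,"ojz":61}
After op 19 (replace /ojz 84): {"e":75,"eno":97,"ktb":90,"l":27,"mq":27,"ojz":84}
After op 20 (replace /e 85): {"e":85,"eno":97,"ktb":90,"l":27,"mq":27,"ojz":84}
After op 21 (add /ktb 47): {"e":85,"eno":97,"ktb":47,"l":27,"mq":27,"ojz":84}
After op 22 (remove /mq): {"e":85,"eno":97,"ktb":47,"l":27,"ojz":84}
After op 23 (add /my 6): {"e":85,"eno":97,"ktb":47,"l":27,"my":6,"ojz":84}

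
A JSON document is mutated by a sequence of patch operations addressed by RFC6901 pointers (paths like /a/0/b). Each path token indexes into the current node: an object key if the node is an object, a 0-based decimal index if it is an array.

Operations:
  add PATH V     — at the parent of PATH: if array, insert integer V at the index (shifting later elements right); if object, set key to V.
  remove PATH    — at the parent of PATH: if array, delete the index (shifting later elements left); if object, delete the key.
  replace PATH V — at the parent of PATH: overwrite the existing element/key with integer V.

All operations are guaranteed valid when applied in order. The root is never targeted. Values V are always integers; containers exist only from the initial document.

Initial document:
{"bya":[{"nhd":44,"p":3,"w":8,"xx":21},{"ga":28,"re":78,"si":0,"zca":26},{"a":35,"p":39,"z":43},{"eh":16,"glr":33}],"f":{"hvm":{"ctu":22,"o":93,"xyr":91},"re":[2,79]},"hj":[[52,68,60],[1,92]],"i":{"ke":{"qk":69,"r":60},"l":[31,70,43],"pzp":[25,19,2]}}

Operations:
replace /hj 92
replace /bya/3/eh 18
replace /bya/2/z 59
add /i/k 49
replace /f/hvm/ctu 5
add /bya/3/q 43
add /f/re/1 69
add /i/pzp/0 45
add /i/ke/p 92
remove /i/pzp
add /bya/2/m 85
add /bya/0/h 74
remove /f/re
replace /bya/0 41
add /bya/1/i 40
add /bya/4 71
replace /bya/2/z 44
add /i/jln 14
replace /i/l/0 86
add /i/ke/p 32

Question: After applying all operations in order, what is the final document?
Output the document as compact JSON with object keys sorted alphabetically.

Answer: {"bya":[41,{"ga":28,"i":40,"re":78,"si":0,"zca":26},{"a":35,"m":85,"p":39,"z":44},{"eh":18,"glr":33,"q":43},71],"f":{"hvm":{"ctu":5,"o":93,"xyr":91}},"hj":92,"i":{"jln":14,"k":49,"ke":{"p":32,"qk":69,"r":60},"l":[86,70,43]}}

Derivation:
After op 1 (replace /hj 92): {"bya":[{"nhd":44,"p":3,"w":8,"xx":21},{"ga":28,"re":78,"si":0,"zca":26},{"a":35,"p":39,"z":43},{"eh":16,"glr":33}],"f":{"hvm":{"ctu":22,"o":93,"xyr":91},"re":[2,79]},"hj":92,"i":{"ke":{"qk":69,"r":60},"l":[31,70,43],"pzp":[25,19,2]}}
After op 2 (replace /bya/3/eh 18): {"bya":[{"nhd":44,"p":3,"w":8,"xx":21},{"ga":28,"re":78,"si":0,"zca":26},{"a":35,"p":39,"z":43},{"eh":18,"glr":33}],"f":{"hvm":{"ctu":22,"o":93,"xyr":91},"re":[2,79]},"hj":92,"i":{"ke":{"qk":69,"r":60},"l":[31,70,43],"pzp":[25,19,2]}}
After op 3 (replace /bya/2/z 59): {"bya":[{"nhd":44,"p":3,"w":8,"xx":21},{"ga":28,"re":78,"si":0,"zca":26},{"a":35,"p":39,"z":59},{"eh":18,"glr":33}],"f":{"hvm":{"ctu":22,"o":93,"xyr":91},"re":[2,79]},"hj":92,"i":{"ke":{"qk":69,"r":60},"l":[31,70,43],"pzp":[25,19,2]}}
After op 4 (add /i/k 49): {"bya":[{"nhd":44,"p":3,"w":8,"xx":21},{"ga":28,"re":78,"si":0,"zca":26},{"a":35,"p":39,"z":59},{"eh":18,"glr":33}],"f":{"hvm":{"ctu":22,"o":93,"xyr":91},"re":[2,79]},"hj":92,"i":{"k":49,"ke":{"qk":69,"r":60},"l":[31,70,43],"pzp":[25,19,2]}}
After op 5 (replace /f/hvm/ctu 5): {"bya":[{"nhd":44,"p":3,"w":8,"xx":21},{"ga":28,"re":78,"si":0,"zca":26},{"a":35,"p":39,"z":59},{"eh":18,"glr":33}],"f":{"hvm":{"ctu":5,"o":93,"xyr":91},"re":[2,79]},"hj":92,"i":{"k":49,"ke":{"qk":69,"r":60},"l":[31,70,43],"pzp":[25,19,2]}}
After op 6 (add /bya/3/q 43): {"bya":[{"nhd":44,"p":3,"w":8,"xx":21},{"ga":28,"re":78,"si":0,"zca":26},{"a":35,"p":39,"z":59},{"eh":18,"glr":33,"q":43}],"f":{"hvm":{"ctu":5,"o":93,"xyr":91},"re":[2,79]},"hj":92,"i":{"k":49,"ke":{"qk":69,"r":60},"l":[31,70,43],"pzp":[25,19,2]}}
After op 7 (add /f/re/1 69): {"bya":[{"nhd":44,"p":3,"w":8,"xx":21},{"ga":28,"re":78,"si":0,"zca":26},{"a":35,"p":39,"z":59},{"eh":18,"glr":33,"q":43}],"f":{"hvm":{"ctu":5,"o":93,"xyr":91},"re":[2,69,79]},"hj":92,"i":{"k":49,"ke":{"qk":69,"r":60},"l":[31,70,43],"pzp":[25,19,2]}}
After op 8 (add /i/pzp/0 45): {"bya":[{"nhd":44,"p":3,"w":8,"xx":21},{"ga":28,"re":78,"si":0,"zca":26},{"a":35,"p":39,"z":59},{"eh":18,"glr":33,"q":43}],"f":{"hvm":{"ctu":5,"o":93,"xyr":91},"re":[2,69,79]},"hj":92,"i":{"k":49,"ke":{"qk":69,"r":60},"l":[31,70,43],"pzp":[45,25,19,2]}}
After op 9 (add /i/ke/p 92): {"bya":[{"nhd":44,"p":3,"w":8,"xx":21},{"ga":28,"re":78,"si":0,"zca":26},{"a":35,"p":39,"z":59},{"eh":18,"glr":33,"q":43}],"f":{"hvm":{"ctu":5,"o":93,"xyr":91},"re":[2,69,79]},"hj":92,"i":{"k":49,"ke":{"p":92,"qk":69,"r":60},"l":[31,70,43],"pzp":[45,25,19,2]}}
After op 10 (remove /i/pzp): {"bya":[{"nhd":44,"p":3,"w":8,"xx":21},{"ga":28,"re":78,"si":0,"zca":26},{"a":35,"p":39,"z":59},{"eh":18,"glr":33,"q":43}],"f":{"hvm":{"ctu":5,"o":93,"xyr":91},"re":[2,69,79]},"hj":92,"i":{"k":49,"ke":{"p":92,"qk":69,"r":60},"l":[31,70,43]}}
After op 11 (add /bya/2/m 85): {"bya":[{"nhd":44,"p":3,"w":8,"xx":21},{"ga":28,"re":78,"si":0,"zca":26},{"a":35,"m":85,"p":39,"z":59},{"eh":18,"glr":33,"q":43}],"f":{"hvm":{"ctu":5,"o":93,"xyr":91},"re":[2,69,79]},"hj":92,"i":{"k":49,"ke":{"p":92,"qk":69,"r":60},"l":[31,70,43]}}
After op 12 (add /bya/0/h 74): {"bya":[{"h":74,"nhd":44,"p":3,"w":8,"xx":21},{"ga":28,"re":78,"si":0,"zca":26},{"a":35,"m":85,"p":39,"z":59},{"eh":18,"glr":33,"q":43}],"f":{"hvm":{"ctu":5,"o":93,"xyr":91},"re":[2,69,79]},"hj":92,"i":{"k":49,"ke":{"p":92,"qk":69,"r":60},"l":[31,70,43]}}
After op 13 (remove /f/re): {"bya":[{"h":74,"nhd":44,"p":3,"w":8,"xx":21},{"ga":28,"re":78,"si":0,"zca":26},{"a":35,"m":85,"p":39,"z":59},{"eh":18,"glr":33,"q":43}],"f":{"hvm":{"ctu":5,"o":93,"xyr":91}},"hj":92,"i":{"k":49,"ke":{"p":92,"qk":69,"r":60},"l":[31,70,43]}}
After op 14 (replace /bya/0 41): {"bya":[41,{"ga":28,"re":78,"si":0,"zca":26},{"a":35,"m":85,"p":39,"z":59},{"eh":18,"glr":33,"q":43}],"f":{"hvm":{"ctu":5,"o":93,"xyr":91}},"hj":92,"i":{"k":49,"ke":{"p":92,"qk":69,"r":60},"l":[31,70,43]}}
After op 15 (add /bya/1/i 40): {"bya":[41,{"ga":28,"i":40,"re":78,"si":0,"zca":26},{"a":35,"m":85,"p":39,"z":59},{"eh":18,"glr":33,"q":43}],"f":{"hvm":{"ctu":5,"o":93,"xyr":91}},"hj":92,"i":{"k":49,"ke":{"p":92,"qk":69,"r":60},"l":[31,70,43]}}
After op 16 (add /bya/4 71): {"bya":[41,{"ga":28,"i":40,"re":78,"si":0,"zca":26},{"a":35,"m":85,"p":39,"z":59},{"eh":18,"glr":33,"q":43},71],"f":{"hvm":{"ctu":5,"o":93,"xyr":91}},"hj":92,"i":{"k":49,"ke":{"p":92,"qk":69,"r":60},"l":[31,70,43]}}
After op 17 (replace /bya/2/z 44): {"bya":[41,{"ga":28,"i":40,"re":78,"si":0,"zca":26},{"a":35,"m":85,"p":39,"z":44},{"eh":18,"glr":33,"q":43},71],"f":{"hvm":{"ctu":5,"o":93,"xyr":91}},"hj":92,"i":{"k":49,"ke":{"p":92,"qk":69,"r":60},"l":[31,70,43]}}
After op 18 (add /i/jln 14): {"bya":[41,{"ga":28,"i":40,"re":78,"si":0,"zca":26},{"a":35,"m":85,"p":39,"z":44},{"eh":18,"glr":33,"q":43},71],"f":{"hvm":{"ctu":5,"o":93,"xyr":91}},"hj":92,"i":{"jln":14,"k":49,"ke":{"p":92,"qk":69,"r":60},"l":[31,70,43]}}
After op 19 (replace /i/l/0 86): {"bya":[41,{"ga":28,"i":40,"re":78,"si":0,"zca":26},{"a":35,"m":85,"p":39,"z":44},{"eh":18,"glr":33,"q":43},71],"f":{"hvm":{"ctu":5,"o":93,"xyr":91}},"hj":92,"i":{"jln":14,"k":49,"ke":{"p":92,"qk":69,"r":60},"l":[86,70,43]}}
After op 20 (add /i/ke/p 32): {"bya":[41,{"ga":28,"i":40,"re":78,"si":0,"zca":26},{"a":35,"m":85,"p":39,"z":44},{"eh":18,"glr":33,"q":43},71],"f":{"hvm":{"ctu":5,"o":93,"xyr":91}},"hj":92,"i":{"jln":14,"k":49,"ke":{"p":32,"qk":69,"r":60},"l":[86,70,43]}}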